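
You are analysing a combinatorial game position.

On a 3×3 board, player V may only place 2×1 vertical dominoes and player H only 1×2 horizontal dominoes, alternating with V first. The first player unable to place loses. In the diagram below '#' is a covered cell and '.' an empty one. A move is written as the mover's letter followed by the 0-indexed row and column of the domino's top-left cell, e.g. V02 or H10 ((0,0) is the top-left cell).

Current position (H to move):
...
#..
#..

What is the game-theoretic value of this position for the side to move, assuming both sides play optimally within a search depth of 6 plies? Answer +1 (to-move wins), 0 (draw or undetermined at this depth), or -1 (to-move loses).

[.../#../#..] H move#1: H00:-1/##./#../#.., H01:-1/.##/#../#.., H11:+1/.../###/#..*, H21:-1/.../#../###
[.../###/#..] end (terminal -1, V#2); searched .../#../#.. to 6

value(.../#../#.., H) = +1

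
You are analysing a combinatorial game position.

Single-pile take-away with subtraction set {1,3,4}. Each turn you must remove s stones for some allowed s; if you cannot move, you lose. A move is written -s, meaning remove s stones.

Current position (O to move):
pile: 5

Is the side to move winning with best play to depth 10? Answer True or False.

O winning at [5]: True

[5] O move#1: -1:-1/4, -3:+1/2*, -4:-1/1
[2] X move#2: -1:-1/1*
[1] O move#3: -1:+1/0*
[0] end (terminal -1, X#4); searched 5 to 10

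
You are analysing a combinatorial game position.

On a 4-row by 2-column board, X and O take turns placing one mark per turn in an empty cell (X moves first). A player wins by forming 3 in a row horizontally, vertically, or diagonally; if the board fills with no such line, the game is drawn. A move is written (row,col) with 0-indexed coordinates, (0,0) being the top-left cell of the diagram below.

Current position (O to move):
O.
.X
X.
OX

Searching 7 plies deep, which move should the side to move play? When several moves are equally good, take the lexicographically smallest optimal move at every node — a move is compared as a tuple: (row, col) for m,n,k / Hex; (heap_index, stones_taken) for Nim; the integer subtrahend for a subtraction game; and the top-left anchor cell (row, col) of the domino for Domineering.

ply 1, O at O./.X/X./OX | (0,1)=-1→OO/.X/X./OX; (1,0)=-1→O./OX/X./OX; (2,1)=+0→O./.X/XO/OX*
ply 2, X at O./.X/XO/OX | (0,1)=+0→OX/.X/XO/OX*; (1,0)=+0→O./XX/XO/OX
ply 3, O at OX/.X/XO/OX | (1,0)=+0→OX/OX/XO/OX*
ply 4: OX/OX/XO/OX is terminal +0 (X); from O./.X/X./OX depth 7

O's best at [O./.X/X./OX]: (2,1)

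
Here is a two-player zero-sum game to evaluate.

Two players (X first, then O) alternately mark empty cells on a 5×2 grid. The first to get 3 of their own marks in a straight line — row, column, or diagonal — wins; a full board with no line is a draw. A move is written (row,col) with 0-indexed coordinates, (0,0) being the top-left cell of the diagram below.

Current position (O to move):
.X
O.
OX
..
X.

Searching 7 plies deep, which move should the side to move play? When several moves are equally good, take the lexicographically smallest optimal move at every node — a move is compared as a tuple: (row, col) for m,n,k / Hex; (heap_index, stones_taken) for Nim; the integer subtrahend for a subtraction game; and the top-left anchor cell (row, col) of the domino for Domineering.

[.X/O./OX/../X.] O move#1: (0,0):+1/OX/O./OX/../X.*, (1,1):+1/.X/OO/OX/../X., (3,0):+1/.X/O./OX/O./X., (3,1):-1/.X/O./OX/.O/X., (4,1):-1/.X/O./OX/../XO
[OX/O./OX/../X.] end (terminal -1, X#2); searched .X/O./OX/../X. to 7

O's best at [.X/O./OX/../X.]: (0,0)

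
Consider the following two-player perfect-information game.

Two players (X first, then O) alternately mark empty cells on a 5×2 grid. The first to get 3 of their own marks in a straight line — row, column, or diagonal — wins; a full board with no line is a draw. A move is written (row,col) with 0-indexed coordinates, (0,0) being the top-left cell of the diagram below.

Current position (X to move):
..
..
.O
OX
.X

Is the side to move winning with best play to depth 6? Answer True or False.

X winning at [../../.O/OX/.X]: False

p1 X@[../../.O/OX/.X]: (0,0)[X./../.O/OX/.X]-1 (0,1)[.X/../.O/OX/.X]-1 (1,0)[../X./.O/OX/.X]+0* (1,1)[../.X/.O/OX/.X]-1 (2,0)[../../XO/OX/.X]+0 (4,0)[../../.O/OX/XX]+0
p2 O@[../X./.O/OX/.X]: (0,0)[O./X./.O/OX/.X]+0* (0,1)[.O/X./.O/OX/.X]+0 (1,1)[../XO/.O/OX/.X]+0 (2,0)[../X./OO/OX/.X]+0 (4,0)[../X./.O/OX/OX]+0
p3 X@[O./X./.O/OX/.X]: (0,1)[OX/X./.O/OX/.X]+0* (1,1)[O./XX/.O/OX/.X]+0 (2,0)[O./X./XO/OX/.X]+0 (4,0)[O./X./.O/OX/XX]+0
p4 O@[OX/X./.O/OX/.X]: (1,1)[OX/XO/.O/OX/.X]+0* (2,0)[OX/X./OO/OX/.X]+0 (4,0)[OX/X./.O/OX/OX]+0
p5 X@[OX/XO/.O/OX/.X]: (2,0)[OX/XO/XO/OX/.X]+0* (4,0)[OX/XO/.O/OX/XX]+0
p6 O@[OX/XO/XO/OX/.X]: (4,0)[OX/XO/XO/OX/OX]+0*
p7 X@[OX/XO/XO/OX/OX] terminal +0; root [../../.O/OX/.X] d6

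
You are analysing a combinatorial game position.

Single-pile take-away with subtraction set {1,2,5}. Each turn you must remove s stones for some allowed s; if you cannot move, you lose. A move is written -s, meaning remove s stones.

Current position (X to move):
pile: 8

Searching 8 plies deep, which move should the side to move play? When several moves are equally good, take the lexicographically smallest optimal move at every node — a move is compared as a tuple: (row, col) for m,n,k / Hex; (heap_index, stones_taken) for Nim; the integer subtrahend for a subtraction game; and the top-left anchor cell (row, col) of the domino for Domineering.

ply 1, X at 8 | -1=-1→7; -2=+1→6*; -5=+1→3
ply 2, O at 6 | -1=-1→5*; -2=-1→4; -5=-1→1
ply 3, X at 5 | -1=-1→4; -2=+1→3*; -5=+1→0
ply 4, O at 3 | -1=-1→2*; -2=-1→1
ply 5, X at 2 | -1=-1→1; -2=+1→0*
ply 6: 0 is terminal -1 (O); from 8 depth 8

X's best at [8]: -2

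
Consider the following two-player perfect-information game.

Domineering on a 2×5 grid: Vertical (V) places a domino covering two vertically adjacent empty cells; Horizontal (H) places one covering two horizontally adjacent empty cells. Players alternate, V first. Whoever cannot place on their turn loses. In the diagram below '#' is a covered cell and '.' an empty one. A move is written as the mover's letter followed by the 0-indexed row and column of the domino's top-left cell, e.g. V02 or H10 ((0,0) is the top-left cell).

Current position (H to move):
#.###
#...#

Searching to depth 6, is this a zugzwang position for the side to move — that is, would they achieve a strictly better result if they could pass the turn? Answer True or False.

ply 1, H at #.###/#...# | H11=+1→#.###/###.#*; H12=-1→#.###/#.###
ply 2: #.###/###.# is terminal -1 (V); from #.###/#...# depth 6
if H skipped the turn, V would face:
~ ply 1, V at #.###/#...# | V01=-1→#####/##..#*
~ ply 2, H at #####/##..# | H12=+1→#####/#####*
~ ply 3: #####/##### is terminal -1 (V); from #.###/#...# depth 6
compare (H): move=+1 vs pass=+1

zugzwang(#.###/#...#, H) = False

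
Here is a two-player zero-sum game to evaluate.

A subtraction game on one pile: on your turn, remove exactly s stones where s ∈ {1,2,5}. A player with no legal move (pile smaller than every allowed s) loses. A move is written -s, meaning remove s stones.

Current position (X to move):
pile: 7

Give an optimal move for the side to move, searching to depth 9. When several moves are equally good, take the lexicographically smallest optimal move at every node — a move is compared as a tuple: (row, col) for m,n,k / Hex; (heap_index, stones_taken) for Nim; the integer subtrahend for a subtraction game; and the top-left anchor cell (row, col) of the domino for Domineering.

X's best at [7]: -1

ply 1, X at 7 | -1=+1→6*; -2=-1→5; -5=-1→2
ply 2, O at 6 | -1=-1→5*; -2=-1→4; -5=-1→1
ply 3, X at 5 | -1=-1→4; -2=+1→3*; -5=+1→0
ply 4, O at 3 | -1=-1→2*; -2=-1→1
ply 5, X at 2 | -1=-1→1; -2=+1→0*
ply 6: 0 is terminal -1 (O); from 7 depth 9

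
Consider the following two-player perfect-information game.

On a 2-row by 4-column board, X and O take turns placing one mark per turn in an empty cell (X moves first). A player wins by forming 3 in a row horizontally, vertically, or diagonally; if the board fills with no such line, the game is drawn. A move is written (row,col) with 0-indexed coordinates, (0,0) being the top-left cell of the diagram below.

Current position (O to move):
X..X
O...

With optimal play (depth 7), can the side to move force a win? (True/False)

O winning at [X..X/O...]: False

ply 1, O at X..X/O... | (0,1)=+0→XO.X/O...*; (0,2)=+0→X.OX/O...; (1,1)=+0→X..X/OO..; (1,2)=+0→X..X/O.O.; (1,3)=+0→X..X/O..O
ply 2, X at XO.X/O... | (0,2)=+0→XOXX/O...*; (1,1)=+0→XO.X/OX..; (1,2)=+0→XO.X/O.X.; (1,3)=+0→XO.X/O..X
ply 3, O at XOXX/O... | (1,1)=+0→XOXX/OO..*; (1,2)=+0→XOXX/O.O.; (1,3)=+0→XOXX/O..O
ply 4, X at XOXX/OO.. | (1,2)=+0→XOXX/OOX.*; (1,3)=-1→XOXX/OO.X
ply 5, O at XOXX/OOX. | (1,3)=+0→XOXX/OOXO*
ply 6: XOXX/OOXO is terminal +0 (X); from X..X/O... depth 7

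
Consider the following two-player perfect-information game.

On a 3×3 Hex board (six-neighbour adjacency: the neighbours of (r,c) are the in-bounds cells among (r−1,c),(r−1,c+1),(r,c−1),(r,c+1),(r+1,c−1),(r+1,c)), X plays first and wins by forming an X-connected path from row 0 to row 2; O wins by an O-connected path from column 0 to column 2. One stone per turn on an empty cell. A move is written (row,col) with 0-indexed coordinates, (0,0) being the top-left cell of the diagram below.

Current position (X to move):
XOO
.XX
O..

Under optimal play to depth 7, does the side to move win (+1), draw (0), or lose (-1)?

value(XOO/.XX/O.., X) = +1

[XOO/.XX/O..] X move#1: (1,0):+1/XOO/XXX/O..*, (2,1):-1/XOO/.XX/OX., (2,2):-1/XOO/.XX/O.X
[XOO/XXX/O..] O move#2: (2,1):-1/XOO/XXX/OO.*, (2,2):-1/XOO/XXX/O.O
[XOO/XXX/OO.] X move#3: (2,2):+1/XOO/XXX/OOX*
[XOO/XXX/OOX] end (terminal -1, O#4); searched XOO/.XX/O.. to 7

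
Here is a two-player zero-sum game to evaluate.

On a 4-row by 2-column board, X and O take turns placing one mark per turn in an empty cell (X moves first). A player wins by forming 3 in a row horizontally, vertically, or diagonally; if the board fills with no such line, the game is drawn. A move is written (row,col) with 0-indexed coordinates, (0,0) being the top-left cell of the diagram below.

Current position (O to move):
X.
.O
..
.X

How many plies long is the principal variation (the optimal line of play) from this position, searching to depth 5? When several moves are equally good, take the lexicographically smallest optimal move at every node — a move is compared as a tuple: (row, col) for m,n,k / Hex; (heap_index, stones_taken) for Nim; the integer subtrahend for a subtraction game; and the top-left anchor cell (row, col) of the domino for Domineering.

[X./.O/../.X] O move#1: (0,1):+0/XO/.O/../.X*, (1,0):+0/X./OO/../.X, (2,0):+0/X./.O/O./.X, (2,1):+0/X./.O/.O/.X, (3,0):+0/X./.O/../OX
[XO/.O/../.X] X move#2: (1,0):-1/XO/XO/../.X, (2,0):-1/XO/.O/X./.X, (2,1):+0/XO/.O/.X/.X*, (3,0):-1/XO/.O/../XX
[XO/.O/.X/.X] O move#3: (1,0):+0/XO/OO/.X/.X*, (2,0):+0/XO/.O/OX/.X, (3,0):+0/XO/.O/.X/OX
[XO/OO/.X/.X] X move#4: (2,0):+0/XO/OO/XX/.X*, (3,0):+0/XO/OO/.X/XX
[XO/OO/XX/.X] O move#5: (3,0):+0/XO/OO/XX/OX*
[XO/OO/XX/OX] end (terminal +0, X#6); searched X./.O/../.X to 5

PV length from [X./.O/../.X]: 5 plies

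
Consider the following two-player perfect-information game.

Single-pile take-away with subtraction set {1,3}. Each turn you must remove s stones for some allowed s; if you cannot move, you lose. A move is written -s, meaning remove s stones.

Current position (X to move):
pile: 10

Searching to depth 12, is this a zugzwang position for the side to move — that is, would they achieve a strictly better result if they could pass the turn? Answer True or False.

zugzwang(10, X) = True

ply 1, X at 10 | -1=-1→9*; -3=-1→7
ply 2, O at 9 | -1=+1→8*; -3=+1→6
ply 3, X at 8 | -1=-1→7*; -3=-1→5
ply 4, O at 7 | -1=+1→6*; -3=+1→4
ply 5, X at 6 | -1=-1→5*; -3=-1→3
ply 6, O at 5 | -1=+1→4*; -3=+1→2
ply 7, X at 4 | -1=-1→3*; -3=-1→1
ply 8, O at 3 | -1=+1→2*; -3=+1→0
ply 9, X at 2 | -1=-1→1*
ply 10, O at 1 | -1=+1→0*
ply 11: 0 is terminal -1 (X); from 10 depth 12
pass branch (O moves first from the same position):
  | ply 1, O at 10 | -1=-1→9*; -3=-1→7
  | ply 2, X at 9 | -1=+1→8*; -3=+1→6
  | ply 3, O at 8 | -1=-1→7*; -3=-1→5
  | ply 4, X at 7 | -1=+1→6*; -3=+1→4
  | ply 5, O at 6 | -1=-1→5*; -3=-1→3
  | ply 6, X at 5 | -1=+1→4*; -3=+1→2
  | ply 7, O at 4 | -1=-1→3*; -3=-1→1
  | ply 8, X at 3 | -1=+1→2*; -3=+1→0
  | ply 9, O at 2 | -1=-1→1*
  | ply 10, X at 1 | -1=+1→0*
  | ply 11: 0 is terminal -1 (O); from 10 depth 12
X moving scores -1; X passing scores +1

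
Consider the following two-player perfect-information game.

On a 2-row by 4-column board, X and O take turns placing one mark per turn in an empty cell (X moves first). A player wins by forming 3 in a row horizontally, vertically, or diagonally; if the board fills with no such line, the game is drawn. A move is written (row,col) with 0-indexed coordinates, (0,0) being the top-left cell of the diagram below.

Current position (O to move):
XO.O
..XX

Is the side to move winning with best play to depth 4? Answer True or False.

O winning at [XO.O/..XX]: True

ply 1, O at XO.O/..XX | (0,2)=+1→XOOO/..XX*; (1,0)=-1→XO.O/O.XX; (1,1)=+0→XO.O/.OXX
ply 2: XOOO/..XX is terminal -1 (X); from XO.O/..XX depth 4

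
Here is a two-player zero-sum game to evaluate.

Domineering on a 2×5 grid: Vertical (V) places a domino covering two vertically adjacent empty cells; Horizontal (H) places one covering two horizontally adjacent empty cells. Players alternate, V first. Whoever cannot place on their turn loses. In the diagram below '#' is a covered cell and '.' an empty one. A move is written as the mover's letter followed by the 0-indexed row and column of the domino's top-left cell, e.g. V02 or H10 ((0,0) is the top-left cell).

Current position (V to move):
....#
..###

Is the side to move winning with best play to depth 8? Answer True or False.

ply 1, V at ....#/..### | V00=-1→#...#/#.###; V01=+1→.#..#/.####*
ply 2, H at .#..#/.#### | H02=-1→.####/.####*
ply 3, V at .####/.#### | V00=+1→#####/#####*
ply 4: #####/##### is terminal -1 (H); from ....#/..### depth 8

V winning at [....#/..###]: True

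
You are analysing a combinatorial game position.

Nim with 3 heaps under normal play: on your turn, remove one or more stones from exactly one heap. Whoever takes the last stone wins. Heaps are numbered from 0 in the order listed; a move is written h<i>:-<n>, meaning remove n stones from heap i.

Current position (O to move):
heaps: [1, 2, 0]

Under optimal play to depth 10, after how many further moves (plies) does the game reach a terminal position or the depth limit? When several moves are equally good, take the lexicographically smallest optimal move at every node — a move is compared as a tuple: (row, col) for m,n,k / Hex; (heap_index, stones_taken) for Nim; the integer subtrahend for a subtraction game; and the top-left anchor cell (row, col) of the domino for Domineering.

PV length from [(1,2,0)]: 3 plies

[(1,2,0)] O move#1: h0:-1:-1/(0,2,0), h1:-1:+1/(1,1,0)*, h1:-2:-1/(1,0,0)
[(1,1,0)] X move#2: h0:-1:-1/(0,1,0)*, h1:-1:-1/(1,0,0)
[(0,1,0)] O move#3: h1:-1:+1/(0,0,0)*
[(0,0,0)] end (terminal -1, X#4); searched (1,2,0) to 10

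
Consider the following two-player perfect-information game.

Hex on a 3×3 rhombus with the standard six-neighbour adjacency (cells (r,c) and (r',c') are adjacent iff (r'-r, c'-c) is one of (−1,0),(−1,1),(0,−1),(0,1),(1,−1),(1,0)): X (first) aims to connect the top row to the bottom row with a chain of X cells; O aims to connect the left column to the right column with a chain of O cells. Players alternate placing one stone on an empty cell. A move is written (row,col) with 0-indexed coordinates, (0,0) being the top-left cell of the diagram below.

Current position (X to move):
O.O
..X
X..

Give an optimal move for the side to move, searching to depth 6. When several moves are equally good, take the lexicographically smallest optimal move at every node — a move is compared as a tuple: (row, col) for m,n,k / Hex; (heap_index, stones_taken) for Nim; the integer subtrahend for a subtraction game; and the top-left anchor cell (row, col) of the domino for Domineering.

X's best at [O.O/..X/X..]: (0,1)

[O.O/..X/X..] X move#1: (0,1):+1/OXO/..X/X..*, (1,0):-1/O.O/X.X/X.., (1,1):-1/O.O/.XX/X.., (2,1):-1/O.O/..X/XX., (2,2):-1/O.O/..X/X.X
[OXO/..X/X..] O move#2: (1,0):-1/OXO/O.X/X..*, (1,1):-1/OXO/.OX/X.., (2,1):-1/OXO/..X/XO., (2,2):-1/OXO/..X/X.O
[OXO/O.X/X..] X move#3: (1,1):+1/OXO/OXX/X..*, (2,1):-1/OXO/O.X/XX., (2,2):-1/OXO/O.X/X.X
[OXO/OXX/X..] end (terminal -1, O#4); searched O.O/..X/X.. to 6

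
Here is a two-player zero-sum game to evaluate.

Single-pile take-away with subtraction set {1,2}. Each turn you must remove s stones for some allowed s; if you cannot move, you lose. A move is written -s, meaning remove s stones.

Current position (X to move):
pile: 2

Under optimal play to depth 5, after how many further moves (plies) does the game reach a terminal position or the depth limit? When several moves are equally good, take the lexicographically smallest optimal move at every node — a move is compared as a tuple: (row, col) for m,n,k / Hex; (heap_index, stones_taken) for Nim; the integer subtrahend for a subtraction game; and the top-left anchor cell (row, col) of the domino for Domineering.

PV length from [2]: 1 ply

ply 1, X at 2 | -1=-1→1; -2=+1→0*
ply 2: 0 is terminal -1 (O); from 2 depth 5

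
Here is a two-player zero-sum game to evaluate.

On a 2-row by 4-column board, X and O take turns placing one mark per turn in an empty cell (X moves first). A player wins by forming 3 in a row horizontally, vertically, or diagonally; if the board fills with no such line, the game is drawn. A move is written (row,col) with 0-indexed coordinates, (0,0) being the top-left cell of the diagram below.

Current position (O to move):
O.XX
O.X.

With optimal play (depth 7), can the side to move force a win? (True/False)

ply 1, O at O.XX/O.X. | (0,1)=+0→OOXX/O.X.*; (1,1)=-1→O.XX/OOX.; (1,3)=-1→O.XX/O.XO
ply 2, X at OOXX/O.X. | (1,1)=+0→OOXX/OXX.*; (1,3)=+0→OOXX/O.XX
ply 3, O at OOXX/OXX. | (1,3)=+0→OOXX/OXXO*
ply 4: OOXX/OXXO is terminal +0 (X); from O.XX/O.X. depth 7

O winning at [O.XX/O.X.]: False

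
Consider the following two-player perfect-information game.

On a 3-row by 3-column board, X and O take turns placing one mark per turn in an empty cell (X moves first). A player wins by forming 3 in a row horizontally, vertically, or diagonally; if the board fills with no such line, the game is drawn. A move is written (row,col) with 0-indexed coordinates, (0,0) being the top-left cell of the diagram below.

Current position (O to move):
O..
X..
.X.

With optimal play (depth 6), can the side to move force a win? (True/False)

p1 O@[O../X../.X.]: (0,1)[OO./X../.X.]-1 (0,2)[O.O/X../.X.]+1* (1,1)[O../XO./.X.]+0 (1,2)[O../X.O/.X.]+0 (2,0)[O../X../OX.]-1 (2,2)[O../X../.XO]-1
p2 X@[O.O/X../.X.]: (0,1)[OXO/X../.X.]-1* (1,1)[O.O/XX./.X.]-1 (1,2)[O.O/X.X/.X.]-1 (2,0)[O.O/X../XX.]-1 (2,2)[O.O/X../.XX]-1
p3 O@[OXO/X../.X.]: (1,1)[OXO/XO./.X.]+1* (1,2)[OXO/X.O/.X.]-1 (2,0)[OXO/X../OX.]-1 (2,2)[OXO/X../.XO]-1
p4 X@[OXO/XO./.X.]: (1,2)[OXO/XOX/.X.]-1* (2,0)[OXO/XO./XX.]-1 (2,2)[OXO/XO./.XX]-1
p5 O@[OXO/XOX/.X.]: (2,0)[OXO/XOX/OX.]+1* (2,2)[OXO/XOX/.XO]+1
p6 X@[OXO/XOX/OX.] terminal -1; root [O../X../.X.] d6

O winning at [O../X../.X.]: True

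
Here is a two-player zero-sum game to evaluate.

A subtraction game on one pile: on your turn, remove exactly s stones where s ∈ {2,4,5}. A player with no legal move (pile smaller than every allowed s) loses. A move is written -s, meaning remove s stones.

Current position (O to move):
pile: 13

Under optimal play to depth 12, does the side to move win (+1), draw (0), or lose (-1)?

p1 O@[13]: -2[11]-1 -4[9]-1 -5[8]+1*
p2 X@[8]: -2[6]-1* -4[4]-1 -5[3]-1
p3 O@[6]: -2[4]-1 -4[2]-1 -5[1]+1*
p4 X@[1] terminal -1; root [13] d12

value(13, O) = +1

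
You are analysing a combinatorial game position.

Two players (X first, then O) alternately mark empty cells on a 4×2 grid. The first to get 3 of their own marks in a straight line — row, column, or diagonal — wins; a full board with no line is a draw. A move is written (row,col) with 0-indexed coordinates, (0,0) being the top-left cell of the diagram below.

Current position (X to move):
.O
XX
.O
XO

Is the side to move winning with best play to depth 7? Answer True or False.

[.O/XX/.O/XO] X move#1: (0,0):+0/XO/XX/.O/XO, (2,0):+1/.O/XX/XO/XO*
[.O/XX/XO/XO] end (terminal -1, O#2); searched .O/XX/.O/XO to 7

X winning at [.O/XX/.O/XO]: True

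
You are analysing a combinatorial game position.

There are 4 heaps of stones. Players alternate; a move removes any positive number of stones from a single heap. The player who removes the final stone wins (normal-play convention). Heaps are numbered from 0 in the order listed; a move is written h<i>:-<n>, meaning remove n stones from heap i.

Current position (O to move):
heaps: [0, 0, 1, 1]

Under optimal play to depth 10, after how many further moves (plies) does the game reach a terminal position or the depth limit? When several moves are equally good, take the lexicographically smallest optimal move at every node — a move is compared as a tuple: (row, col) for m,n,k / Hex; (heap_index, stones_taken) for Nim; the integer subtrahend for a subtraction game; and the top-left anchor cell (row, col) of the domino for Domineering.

p1 O@[(0,0,1,1)]: h2:-1[(0,0,0,1)]-1* h3:-1[(0,0,1,0)]-1
p2 X@[(0,0,0,1)]: h3:-1[(0,0,0,0)]+1*
p3 O@[(0,0,0,0)] terminal -1; root [(0,0,1,1)] d10

PV length from [(0,0,1,1)]: 2 plies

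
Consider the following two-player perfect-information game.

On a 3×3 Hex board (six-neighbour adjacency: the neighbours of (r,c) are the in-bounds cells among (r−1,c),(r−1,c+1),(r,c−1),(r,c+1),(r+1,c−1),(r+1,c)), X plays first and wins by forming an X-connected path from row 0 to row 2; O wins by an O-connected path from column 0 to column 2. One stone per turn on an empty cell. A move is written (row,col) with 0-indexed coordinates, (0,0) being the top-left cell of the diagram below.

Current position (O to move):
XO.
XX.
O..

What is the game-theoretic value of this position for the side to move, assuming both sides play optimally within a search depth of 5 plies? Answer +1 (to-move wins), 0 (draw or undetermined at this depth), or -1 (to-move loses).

value(XO./XX./O.., O) = +1

ply 1, O at XO./XX./O.. | (0,2)=-1→XOO/XX./O..; (1,2)=-1→XO./XXO/O..; (2,1)=+1→XO./XX./OO.*; (2,2)=-1→XO./XX./O.O
ply 2, X at XO./XX./OO. | (0,2)=-1→XOX/XX./OO.*; (1,2)=-1→XO./XXX/OO.; (2,2)=-1→XO./XX./OOX
ply 3, O at XOX/XX./OO. | (1,2)=+1→XOX/XXO/OO.*; (2,2)=+1→XOX/XX./OOO
ply 4: XOX/XXO/OO. is terminal -1 (X); from XO./XX./O.. depth 5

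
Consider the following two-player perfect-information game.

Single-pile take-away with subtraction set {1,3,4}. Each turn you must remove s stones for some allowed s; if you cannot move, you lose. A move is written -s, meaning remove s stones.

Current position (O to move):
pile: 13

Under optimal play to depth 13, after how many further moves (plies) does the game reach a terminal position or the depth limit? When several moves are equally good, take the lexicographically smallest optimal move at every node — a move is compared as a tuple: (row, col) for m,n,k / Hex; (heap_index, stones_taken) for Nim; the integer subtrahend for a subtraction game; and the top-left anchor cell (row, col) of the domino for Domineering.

PV length from [13]: 7 plies

p1 O@[13]: -1[12]-1 -3[10]-1 -4[9]+1*
p2 X@[9]: -1[8]-1* -3[6]-1 -4[5]-1
p3 O@[8]: -1[7]+1* -3[5]-1 -4[4]-1
p4 X@[7]: -1[6]-1* -3[4]-1 -4[3]-1
p5 O@[6]: -1[5]-1 -3[3]-1 -4[2]+1*
p6 X@[2]: -1[1]-1*
p7 O@[1]: -1[0]+1*
p8 X@[0] terminal -1; root [13] d13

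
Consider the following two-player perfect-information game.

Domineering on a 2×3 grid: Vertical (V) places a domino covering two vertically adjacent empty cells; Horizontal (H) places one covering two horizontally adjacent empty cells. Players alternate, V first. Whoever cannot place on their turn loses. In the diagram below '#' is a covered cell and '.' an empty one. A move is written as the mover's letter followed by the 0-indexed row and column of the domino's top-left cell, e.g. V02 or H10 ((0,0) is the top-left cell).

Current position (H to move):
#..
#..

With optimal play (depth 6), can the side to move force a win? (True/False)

H winning at [#../#..]: True

[#../#..] H move#1: H01:+1/###/#..*, H11:+1/#../###
[###/#..] end (terminal -1, V#2); searched #../#.. to 6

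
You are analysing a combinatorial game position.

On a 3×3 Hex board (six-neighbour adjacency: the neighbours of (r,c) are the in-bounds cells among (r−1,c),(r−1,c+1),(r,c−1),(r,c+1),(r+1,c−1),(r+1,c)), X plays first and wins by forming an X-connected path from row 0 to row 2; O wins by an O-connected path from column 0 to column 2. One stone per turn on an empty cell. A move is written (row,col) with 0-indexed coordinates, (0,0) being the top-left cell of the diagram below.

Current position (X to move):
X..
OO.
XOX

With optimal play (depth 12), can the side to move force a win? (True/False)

X winning at [X../OO./XOX]: False

ply 1, X at X../OO./XOX | (0,1)=-1→XX./OO./XOX*; (0,2)=-1→X.X/OO./XOX; (1,2)=-1→X../OOX/XOX
ply 2, O at XX./OO./XOX | (0,2)=+1→XXO/OO./XOX*; (1,2)=+1→XX./OOO/XOX
ply 3: XXO/OO./XOX is terminal -1 (X); from X../OO./XOX depth 12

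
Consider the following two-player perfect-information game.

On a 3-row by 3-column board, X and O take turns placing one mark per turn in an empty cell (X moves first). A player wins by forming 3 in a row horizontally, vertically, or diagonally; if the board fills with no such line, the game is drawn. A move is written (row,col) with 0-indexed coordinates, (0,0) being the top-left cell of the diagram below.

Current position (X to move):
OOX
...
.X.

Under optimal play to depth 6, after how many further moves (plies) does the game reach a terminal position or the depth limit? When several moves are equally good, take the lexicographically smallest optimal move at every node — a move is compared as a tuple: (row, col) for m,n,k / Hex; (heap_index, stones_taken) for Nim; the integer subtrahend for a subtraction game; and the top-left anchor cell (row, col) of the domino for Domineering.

PV length from [OOX/.../.X.]: 5 plies

p1 X@[OOX/.../.X.]: (1,0)[OOX/X../.X.]+1* (1,1)[OOX/.X./.X.]+0 (1,2)[OOX/..X/.X.]+1 (2,0)[OOX/.../XX.]+1 (2,2)[OOX/.../.XX]+1
p2 O@[OOX/X../.X.]: (1,1)[OOX/XO./.X.]-1* (1,2)[OOX/X.O/.X.]-1 (2,0)[OOX/X../OX.]-1 (2,2)[OOX/X../.XO]-1
p3 X@[OOX/XO./.X.]: (1,2)[OOX/XOX/.X.]-1 (2,0)[OOX/XO./XX.]-1 (2,2)[OOX/XO./.XX]+1*
p4 O@[OOX/XO./.XX]: (1,2)[OOX/XOO/.XX]-1* (2,0)[OOX/XO./OXX]-1
p5 X@[OOX/XOO/.XX]: (2,0)[OOX/XOO/XXX]+1*
p6 O@[OOX/XOO/XXX] terminal -1; root [OOX/.../.X.] d6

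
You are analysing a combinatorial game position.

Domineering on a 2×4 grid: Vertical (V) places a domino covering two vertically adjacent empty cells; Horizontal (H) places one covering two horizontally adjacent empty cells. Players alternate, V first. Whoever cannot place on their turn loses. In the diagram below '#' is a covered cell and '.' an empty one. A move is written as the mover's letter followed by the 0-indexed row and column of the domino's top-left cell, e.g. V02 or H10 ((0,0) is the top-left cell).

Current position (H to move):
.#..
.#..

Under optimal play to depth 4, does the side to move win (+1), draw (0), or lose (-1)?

[.#../.#..] H move#1: H02:+1/.###/.#..*, H12:+1/.#../.###
[.###/.#..] V move#2: V00:-1/####/##..*
[####/##..] H move#3: H12:+1/####/####*
[####/####] end (terminal -1, V#4); searched .#../.#.. to 4

value(.#../.#.., H) = +1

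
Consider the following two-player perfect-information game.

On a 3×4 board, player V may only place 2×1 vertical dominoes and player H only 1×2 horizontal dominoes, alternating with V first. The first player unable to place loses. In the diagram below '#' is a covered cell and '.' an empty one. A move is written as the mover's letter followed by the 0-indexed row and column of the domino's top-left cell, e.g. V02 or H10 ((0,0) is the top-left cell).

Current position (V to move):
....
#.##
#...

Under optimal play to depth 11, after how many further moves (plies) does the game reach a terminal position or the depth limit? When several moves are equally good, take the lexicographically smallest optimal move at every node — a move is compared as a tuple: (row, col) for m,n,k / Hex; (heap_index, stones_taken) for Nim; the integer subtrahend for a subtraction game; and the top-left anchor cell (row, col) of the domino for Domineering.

p1 V@[..../#.##/#...]: V01[.#../####/#...]-1* V11[..../####/##..]-1
p2 H@[.#../####/#...]: H02[.###/####/#...]+1* H21[.#../####/###.]+1 H22[.#../####/#.##]+1
p3 V@[.###/####/#...] terminal -1; root [..../#.##/#...] d11

PV length from [..../#.##/#...]: 2 plies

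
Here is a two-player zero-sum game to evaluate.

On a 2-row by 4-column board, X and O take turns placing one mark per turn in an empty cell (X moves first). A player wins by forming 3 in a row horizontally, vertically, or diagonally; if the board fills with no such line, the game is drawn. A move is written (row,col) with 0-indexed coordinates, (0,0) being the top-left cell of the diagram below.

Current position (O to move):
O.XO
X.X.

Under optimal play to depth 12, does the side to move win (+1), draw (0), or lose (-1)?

p1 O@[O.XO/X.X.]: (0,1)[OOXO/X.X.]-1 (1,1)[O.XO/XOX.]+0* (1,3)[O.XO/X.XO]-1
p2 X@[O.XO/XOX.]: (0,1)[OXXO/XOX.]+0* (1,3)[O.XO/XOXX]+0
p3 O@[OXXO/XOX.]: (1,3)[OXXO/XOXO]+0*
p4 X@[OXXO/XOXO] terminal +0; root [O.XO/X.X.] d12

value(O.XO/X.X., O) = 0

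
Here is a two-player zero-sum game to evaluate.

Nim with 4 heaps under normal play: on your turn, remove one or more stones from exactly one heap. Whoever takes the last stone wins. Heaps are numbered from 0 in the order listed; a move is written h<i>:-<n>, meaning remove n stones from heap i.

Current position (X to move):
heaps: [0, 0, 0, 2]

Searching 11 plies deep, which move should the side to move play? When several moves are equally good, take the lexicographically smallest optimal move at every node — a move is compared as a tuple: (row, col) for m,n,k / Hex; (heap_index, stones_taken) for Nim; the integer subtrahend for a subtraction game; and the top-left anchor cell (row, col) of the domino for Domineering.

ply 1, X at (0,0,0,2) | h3:-1=-1→(0,0,0,1); h3:-2=+1→(0,0,0,0)*
ply 2: (0,0,0,0) is terminal -1 (O); from (0,0,0,2) depth 11

X's best at [(0,0,0,2)]: h3:-2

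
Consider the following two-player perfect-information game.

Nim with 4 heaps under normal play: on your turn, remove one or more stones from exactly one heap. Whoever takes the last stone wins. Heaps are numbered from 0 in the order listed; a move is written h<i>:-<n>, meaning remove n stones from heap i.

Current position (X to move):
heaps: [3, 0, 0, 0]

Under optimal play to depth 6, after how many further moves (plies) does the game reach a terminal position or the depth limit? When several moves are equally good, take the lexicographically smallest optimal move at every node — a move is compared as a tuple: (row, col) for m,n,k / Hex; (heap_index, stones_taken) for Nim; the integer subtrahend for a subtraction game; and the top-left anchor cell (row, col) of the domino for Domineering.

ply 1, X at (3,0,0,0) | h0:-1=-1→(2,0,0,0); h0:-2=-1→(1,0,0,0); h0:-3=+1→(0,0,0,0)*
ply 2: (0,0,0,0) is terminal -1 (O); from (3,0,0,0) depth 6

PV length from [(3,0,0,0)]: 1 ply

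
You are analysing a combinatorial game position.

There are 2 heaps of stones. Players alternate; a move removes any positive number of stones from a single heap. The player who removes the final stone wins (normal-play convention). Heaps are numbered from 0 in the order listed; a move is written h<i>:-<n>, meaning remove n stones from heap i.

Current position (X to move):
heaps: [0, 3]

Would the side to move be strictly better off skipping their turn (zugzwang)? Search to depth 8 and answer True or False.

zugzwang((0,3), X) = False

[(0,3)] X move#1: h1:-1:-1/(0,2), h1:-2:-1/(0,1), h1:-3:+1/(0,0)*
[(0,0)] end (terminal -1, O#2); searched (0,3) to 8
suppose X passes — search the same position with O to move:
pass> [(0,3)] O move#1: h1:-1:-1/(0,2), h1:-2:-1/(0,1), h1:-3:+1/(0,0)*
pass> [(0,0)] end (terminal -1, X#2); searched (0,3) to 8
for X: play +1, pass -1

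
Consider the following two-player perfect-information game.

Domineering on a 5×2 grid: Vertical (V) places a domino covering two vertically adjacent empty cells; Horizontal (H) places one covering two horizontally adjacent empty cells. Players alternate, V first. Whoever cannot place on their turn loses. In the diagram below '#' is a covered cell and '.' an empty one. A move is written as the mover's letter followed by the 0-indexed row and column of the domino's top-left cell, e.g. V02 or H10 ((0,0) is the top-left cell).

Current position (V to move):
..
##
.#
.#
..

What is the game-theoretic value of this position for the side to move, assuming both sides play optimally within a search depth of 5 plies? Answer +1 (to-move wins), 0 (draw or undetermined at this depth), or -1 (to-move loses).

[../##/.#/.#/..] V move#1: V20:-1/../##/##/##/..*, V30:-1/../##/.#/##/#.
[../##/##/##/..] H move#2: H00:+1/##/##/##/##/..*, H40:+1/../##/##/##/##
[##/##/##/##/..] end (terminal -1, V#3); searched ../##/.#/.#/.. to 5

value(../##/.#/.#/.., V) = -1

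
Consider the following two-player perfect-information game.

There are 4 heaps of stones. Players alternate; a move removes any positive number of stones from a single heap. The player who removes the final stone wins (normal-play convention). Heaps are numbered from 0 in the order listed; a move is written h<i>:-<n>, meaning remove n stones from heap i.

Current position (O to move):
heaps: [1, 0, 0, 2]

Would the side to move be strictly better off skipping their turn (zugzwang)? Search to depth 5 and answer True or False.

ply 1, O at (1,0,0,2) | h0:-1=-1→(0,0,0,2); h3:-1=+1→(1,0,0,1)*; h3:-2=-1→(1,0,0,0)
ply 2, X at (1,0,0,1) | h0:-1=-1→(0,0,0,1)*; h3:-1=-1→(1,0,0,0)
ply 3, O at (0,0,0,1) | h3:-1=+1→(0,0,0,0)*
ply 4: (0,0,0,0) is terminal -1 (X); from (1,0,0,2) depth 5
pass branch (X moves first from the same position):
  | ply 1, X at (1,0,0,2) | h0:-1=-1→(0,0,0,2); h3:-1=+1→(1,0,0,1)*; h3:-2=-1→(1,0,0,0)
  | ply 2, O at (1,0,0,1) | h0:-1=-1→(0,0,0,1)*; h3:-1=-1→(1,0,0,0)
  | ply 3, X at (0,0,0,1) | h3:-1=+1→(0,0,0,0)*
  | ply 4: (0,0,0,0) is terminal -1 (O); from (1,0,0,2) depth 5
O moving scores +1; O passing scores -1

zugzwang((1,0,0,2), O) = False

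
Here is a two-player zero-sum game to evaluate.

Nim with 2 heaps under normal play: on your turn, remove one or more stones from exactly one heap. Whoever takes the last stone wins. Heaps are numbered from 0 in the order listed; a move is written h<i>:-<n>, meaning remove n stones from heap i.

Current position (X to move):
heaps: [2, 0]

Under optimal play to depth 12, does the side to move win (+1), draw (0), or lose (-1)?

ply 1, X at (2,0) | h0:-1=-1→(1,0); h0:-2=+1→(0,0)*
ply 2: (0,0) is terminal -1 (O); from (2,0) depth 12

value((2,0), X) = +1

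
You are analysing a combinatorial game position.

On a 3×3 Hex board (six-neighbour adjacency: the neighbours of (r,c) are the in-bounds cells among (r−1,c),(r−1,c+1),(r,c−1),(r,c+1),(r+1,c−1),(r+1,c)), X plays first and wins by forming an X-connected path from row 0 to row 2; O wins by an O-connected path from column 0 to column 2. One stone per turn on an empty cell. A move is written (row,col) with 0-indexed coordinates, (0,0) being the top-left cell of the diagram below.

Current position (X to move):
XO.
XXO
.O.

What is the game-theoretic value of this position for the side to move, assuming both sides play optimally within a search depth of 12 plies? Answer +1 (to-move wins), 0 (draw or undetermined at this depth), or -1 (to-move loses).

ply 1, X at XO./XXO/.O. | (0,2)=-1→XOX/XXO/.O.; (2,0)=+1→XO./XXO/XO.*; (2,2)=-1→XO./XXO/.OX
ply 2: XO./XXO/XO. is terminal -1 (O); from XO./XXO/.O. depth 12

value(XO./XXO/.O., X) = +1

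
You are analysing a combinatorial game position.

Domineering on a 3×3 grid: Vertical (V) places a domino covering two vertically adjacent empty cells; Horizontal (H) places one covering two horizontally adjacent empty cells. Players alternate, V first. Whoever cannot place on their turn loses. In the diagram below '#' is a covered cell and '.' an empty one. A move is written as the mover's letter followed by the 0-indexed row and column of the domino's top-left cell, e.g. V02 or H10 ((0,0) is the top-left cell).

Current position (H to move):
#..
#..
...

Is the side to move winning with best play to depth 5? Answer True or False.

H winning at [#../#../...]: True

ply 1, H at #../#../... | H01=-1→###/#../...; H11=+1→#../###/...*; H20=-1→#../#../##.; H21=-1→#../#../.##
ply 2: #../###/... is terminal -1 (V); from #../#../... depth 5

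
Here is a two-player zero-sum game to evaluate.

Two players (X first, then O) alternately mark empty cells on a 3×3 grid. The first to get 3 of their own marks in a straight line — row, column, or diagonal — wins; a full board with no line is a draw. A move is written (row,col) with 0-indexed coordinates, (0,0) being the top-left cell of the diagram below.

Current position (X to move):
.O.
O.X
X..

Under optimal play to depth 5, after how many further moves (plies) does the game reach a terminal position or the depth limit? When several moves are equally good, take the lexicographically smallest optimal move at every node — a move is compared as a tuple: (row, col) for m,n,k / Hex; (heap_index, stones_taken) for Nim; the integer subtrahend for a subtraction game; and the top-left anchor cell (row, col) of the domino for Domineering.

PV length from [.O./O.X/X..]: 3 plies

ply 1, X at .O./O.X/X.. | (0,0)=+0→XO./O.X/X..; (0,2)=+1→.OX/O.X/X..*; (1,1)=+0→.O./OXX/X..; (2,1)=+0→.O./O.X/XX.; (2,2)=+1→.O./O.X/X.X
ply 2, O at .OX/O.X/X.. | (0,0)=-1→OOX/O.X/X..*; (1,1)=-1→.OX/OOX/X..; (2,1)=-1→.OX/O.X/XO.; (2,2)=-1→.OX/O.X/X.O
ply 3, X at OOX/O.X/X.. | (1,1)=+1→OOX/OXX/X..*; (2,1)=+1→OOX/O.X/XX.; (2,2)=+1→OOX/O.X/X.X
ply 4: OOX/OXX/X.. is terminal -1 (O); from .O./O.X/X.. depth 5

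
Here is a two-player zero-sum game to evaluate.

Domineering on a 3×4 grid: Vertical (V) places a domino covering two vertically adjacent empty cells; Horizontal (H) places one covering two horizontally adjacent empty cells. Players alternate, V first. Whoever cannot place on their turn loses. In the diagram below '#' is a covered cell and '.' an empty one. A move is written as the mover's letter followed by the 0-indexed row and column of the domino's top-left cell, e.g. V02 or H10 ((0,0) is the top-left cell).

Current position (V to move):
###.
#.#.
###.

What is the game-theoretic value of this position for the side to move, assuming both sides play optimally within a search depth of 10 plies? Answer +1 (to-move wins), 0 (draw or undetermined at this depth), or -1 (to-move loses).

value(###./#.#./###., V) = +1

[###./#.#./###.] V move#1: V03:+1/####/#.##/###.*, V13:+1/###./#.##/####
[####/#.##/###.] end (terminal -1, H#2); searched ###./#.#./###. to 10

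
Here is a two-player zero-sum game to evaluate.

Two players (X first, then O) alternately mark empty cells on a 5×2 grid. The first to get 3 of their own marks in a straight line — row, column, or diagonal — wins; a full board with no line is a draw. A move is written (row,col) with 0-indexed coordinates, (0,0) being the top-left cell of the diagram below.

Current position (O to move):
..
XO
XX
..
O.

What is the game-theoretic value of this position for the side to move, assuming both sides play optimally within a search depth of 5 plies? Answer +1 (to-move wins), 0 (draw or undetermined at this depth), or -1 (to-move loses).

value(../XO/XX/../O., O) = -1

[../XO/XX/../O.] O move#1: (0,0):-1/O./XO/XX/../O.*, (0,1):-1/.O/XO/XX/../O., (3,0):-1/../XO/XX/O./O., (3,1):-1/../XO/XX/.O/O., (4,1):-1/../XO/XX/../OO
[O./XO/XX/../O.] X move#2: (0,1):+0/OX/XO/XX/../O., (3,0):+1/O./XO/XX/X./O.*, (3,1):+1/O./XO/XX/.X/O., (4,1):+1/O./XO/XX/../OX
[O./XO/XX/X./O.] end (terminal -1, O#3); searched ../XO/XX/../O. to 5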